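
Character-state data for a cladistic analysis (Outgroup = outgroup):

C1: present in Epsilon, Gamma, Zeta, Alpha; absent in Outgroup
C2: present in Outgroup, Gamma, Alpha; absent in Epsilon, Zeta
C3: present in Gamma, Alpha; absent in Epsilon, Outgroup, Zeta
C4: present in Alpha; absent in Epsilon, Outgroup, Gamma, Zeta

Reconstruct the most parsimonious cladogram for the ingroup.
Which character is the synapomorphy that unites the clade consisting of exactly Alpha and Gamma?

C3

Character polarity is set by the outgroup: the derived state is whichever differs from the outgroup's state, so for C2 the derived state is 'absent', and for the remaining characters it is 'present'.
C1 (derived state 'present') is shared by all ingroup taxa — unites the whole ingroup.
C2: derived state 'absent' in Epsilon and Zeta only — synapomorphy for {Epsilon, Zeta}.
C3 (derived state 'present') is shared by Alpha and Gamma — a synapomorphy uniting that clade.
C4 (derived state 'present') is unique to Alpha (autapomorphy; uninformative for grouping).
Most parsimonious ingroup topology: ((Zeta,Epsilon),(Alpha,Gamma)).
The clade {Alpha, Gamma} is supported by C3: its derived state 'present' occurs in exactly those taxa and in no other taxon (including the outgroup).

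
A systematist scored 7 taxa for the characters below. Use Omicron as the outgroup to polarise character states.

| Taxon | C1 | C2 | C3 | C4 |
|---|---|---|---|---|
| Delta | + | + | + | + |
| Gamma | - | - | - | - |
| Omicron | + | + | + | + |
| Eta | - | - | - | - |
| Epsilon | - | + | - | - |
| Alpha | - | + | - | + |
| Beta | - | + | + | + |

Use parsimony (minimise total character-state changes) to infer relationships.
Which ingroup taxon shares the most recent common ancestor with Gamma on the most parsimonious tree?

The outgroup has state '+' for every character, so '-' is the derived state throughout.
C1: derived state '-' in Alpha, Beta, Epsilon, Eta, and Gamma only — synapomorphy for {Alpha, Beta, Epsilon, Eta, Gamma}.
Only Eta and Gamma show the derived state '-' for C2, supporting them as a clade.
C3: derived state '-' in Alpha, Epsilon, Eta, and Gamma only — synapomorphy for {Alpha, Epsilon, Eta, Gamma}.
C4 (derived state '-') is shared by Epsilon, Eta, and Gamma — a synapomorphy uniting that clade.
Most parsimonious ingroup topology: (Delta,((Alpha,((Gamma,Eta),Epsilon)),Beta)).
Gamma and Eta form a cherry on this tree, so they are sister taxa.

Eta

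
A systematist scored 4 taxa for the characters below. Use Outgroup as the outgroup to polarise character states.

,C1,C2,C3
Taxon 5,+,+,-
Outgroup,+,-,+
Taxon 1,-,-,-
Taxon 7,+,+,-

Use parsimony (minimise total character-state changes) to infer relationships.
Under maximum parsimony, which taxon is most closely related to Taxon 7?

Taxon 5

Character polarity is set by the outgroup: the derived state is whichever differs from the outgroup's state, so for C1, C3 the derived state is '-', and for the remaining characters it is '+'.
C1 (derived state '-') is unique to Taxon 1 (autapomorphy; uninformative for grouping).
Only Taxon 5 and Taxon 7 show the derived state '+' for C2, supporting them as a clade.
C3 (derived state '-') is shared by all ingroup taxa — unites the whole ingroup.
Most parsimonious ingroup topology: (Taxon 1,(Taxon 5,Taxon 7)).
Taxon 7 and Taxon 5 form a cherry on this tree, so they are sister taxa.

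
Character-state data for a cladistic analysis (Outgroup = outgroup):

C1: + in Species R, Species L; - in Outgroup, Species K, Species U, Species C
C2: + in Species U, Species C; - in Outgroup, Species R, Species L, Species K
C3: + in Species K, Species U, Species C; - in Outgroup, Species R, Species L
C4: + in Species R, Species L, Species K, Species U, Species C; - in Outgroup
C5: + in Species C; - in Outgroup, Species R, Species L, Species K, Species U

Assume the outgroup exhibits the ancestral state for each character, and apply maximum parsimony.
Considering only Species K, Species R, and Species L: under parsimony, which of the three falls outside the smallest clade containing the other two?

The outgroup has state '-' for every character, so '+' is the derived state throughout.
Only Species L and Species R show the derived state '+' for C1, supporting them as a clade.
C2 (derived state '+') is shared by Species C and Species U — a synapomorphy uniting that clade.
C3 (derived state '+') is shared by Species C, Species K, and Species U — a synapomorphy uniting that clade.
All ingroup taxa share the derived state '+' for C4; it defines the ingroup but does not resolve relationships within it.
C5 (derived state '+') is unique to Species C (autapomorphy; uninformative for grouping).
Most parsimonious ingroup topology: ((Species R,Species L),(Species K,(Species U,Species C))).
Species L and Species R share a more recent common ancestor with each other than either does with Species K, so Species K is the least closely related of the three.

Species K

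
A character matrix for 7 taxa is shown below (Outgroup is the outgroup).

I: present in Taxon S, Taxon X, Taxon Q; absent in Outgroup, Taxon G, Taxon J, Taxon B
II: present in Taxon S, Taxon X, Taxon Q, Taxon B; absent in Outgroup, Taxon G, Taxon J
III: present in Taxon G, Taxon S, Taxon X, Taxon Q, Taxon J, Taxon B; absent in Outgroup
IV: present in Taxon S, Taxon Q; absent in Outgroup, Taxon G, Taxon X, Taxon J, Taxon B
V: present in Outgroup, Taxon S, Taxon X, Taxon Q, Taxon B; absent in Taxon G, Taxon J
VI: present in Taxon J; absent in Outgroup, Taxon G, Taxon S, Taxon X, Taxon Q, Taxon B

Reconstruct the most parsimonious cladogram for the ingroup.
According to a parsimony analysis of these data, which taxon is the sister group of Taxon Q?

Character polarity is set by the outgroup: the derived state is whichever differs from the outgroup's state, so for V the derived state is 'absent', and for the remaining characters it is 'present'.
I (derived state 'present') is shared by Taxon Q, Taxon S, and Taxon X — a synapomorphy uniting that clade.
II: derived state 'present' in Taxon B, Taxon Q, Taxon S, and Taxon X only — synapomorphy for {Taxon B, Taxon Q, Taxon S, Taxon X}.
All ingroup taxa share the derived state 'present' for III; it defines the ingroup but does not resolve relationships within it.
IV: derived state 'present' in Taxon Q and Taxon S only — synapomorphy for {Taxon Q, Taxon S}.
Only Taxon G and Taxon J show the derived state 'absent' for V, supporting them as a clade.
VI (derived state 'present') is unique to Taxon J (autapomorphy; uninformative for grouping).
Most parsimonious ingroup topology: ((Taxon G,Taxon J),(((Taxon S,Taxon Q),Taxon X),Taxon B)).
Taxon Q and Taxon S form a cherry on this tree, so they are sister taxa.

Taxon S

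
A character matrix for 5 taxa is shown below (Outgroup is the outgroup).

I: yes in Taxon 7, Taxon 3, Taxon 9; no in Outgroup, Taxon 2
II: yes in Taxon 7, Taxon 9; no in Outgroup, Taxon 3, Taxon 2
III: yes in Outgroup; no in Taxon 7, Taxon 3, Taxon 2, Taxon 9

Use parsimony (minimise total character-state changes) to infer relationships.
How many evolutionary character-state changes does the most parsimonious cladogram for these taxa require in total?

3

Character polarity is set by the outgroup: the derived state is whichever differs from the outgroup's state, so for III the derived state is 'no', and for the remaining characters it is 'yes'.
I: derived state 'yes' in Taxon 3, Taxon 7, and Taxon 9 only — synapomorphy for {Taxon 3, Taxon 7, Taxon 9}.
II: derived state 'yes' in Taxon 7 and Taxon 9 only — synapomorphy for {Taxon 7, Taxon 9}.
III (derived state 'no') is shared by all ingroup taxa — unites the whole ingroup.
Most parsimonious ingroup topology: (((Taxon 7,Taxon 9),Taxon 3),Taxon 2).
Changes per character on this tree: I: 1; II: 1; III: 1.
Total = 3.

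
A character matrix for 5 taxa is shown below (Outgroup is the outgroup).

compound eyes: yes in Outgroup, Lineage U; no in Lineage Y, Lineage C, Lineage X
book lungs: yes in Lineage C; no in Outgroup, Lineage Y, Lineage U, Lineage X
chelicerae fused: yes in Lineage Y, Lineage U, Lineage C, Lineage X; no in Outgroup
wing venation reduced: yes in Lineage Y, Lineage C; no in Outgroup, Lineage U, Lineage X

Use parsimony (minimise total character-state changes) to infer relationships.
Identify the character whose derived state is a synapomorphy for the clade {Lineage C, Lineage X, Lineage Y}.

compound eyes

Character polarity is set by the outgroup: the derived state is whichever differs from the outgroup's state, so for compound eyes the derived state is 'no', and for the remaining characters it is 'yes'.
compound eyes: derived state 'no' in Lineage C, Lineage X, and Lineage Y only — synapomorphy for {Lineage C, Lineage X, Lineage Y}.
book lungs: derived state 'yes' in Lineage C only — an autapomorphy, so it tells us nothing about relationships among taxa.
All ingroup taxa share the derived state 'yes' for chelicerae fused; it defines the ingroup but does not resolve relationships within it.
Only Lineage C and Lineage Y show the derived state 'yes' for wing venation reduced, supporting them as a clade.
Most parsimonious ingroup topology: (((Lineage Y,Lineage C),Lineage X),Lineage U).
The clade {Lineage C, Lineage X, Lineage Y} is supported by compound eyes: its derived state 'no' occurs in exactly those taxa and in no other taxon (including the outgroup).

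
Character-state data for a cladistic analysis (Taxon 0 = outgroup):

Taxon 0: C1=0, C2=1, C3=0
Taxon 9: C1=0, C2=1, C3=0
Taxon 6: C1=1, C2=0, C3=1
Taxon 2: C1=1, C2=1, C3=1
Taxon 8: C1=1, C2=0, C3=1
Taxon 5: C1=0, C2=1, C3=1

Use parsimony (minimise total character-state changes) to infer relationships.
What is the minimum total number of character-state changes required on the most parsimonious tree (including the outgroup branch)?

Character polarity is set by the outgroup: the derived state is whichever differs from the outgroup's state, so for C2 the derived state is '0', and for the remaining characters it is '1'.
C1: derived state '1' in Taxon 2, Taxon 6, and Taxon 8 only — synapomorphy for {Taxon 2, Taxon 6, Taxon 8}.
C2 (derived state '0') is shared by Taxon 6 and Taxon 8 — a synapomorphy uniting that clade.
C3: derived state '1' in Taxon 2, Taxon 5, Taxon 6, and Taxon 8 only — synapomorphy for {Taxon 2, Taxon 5, Taxon 6, Taxon 8}.
Most parsimonious ingroup topology: (Taxon 9,(((Taxon 6,Taxon 8),Taxon 2),Taxon 5)).
Changes per character on this tree: C1: 1; C2: 1; C3: 1.
Total = 3.

3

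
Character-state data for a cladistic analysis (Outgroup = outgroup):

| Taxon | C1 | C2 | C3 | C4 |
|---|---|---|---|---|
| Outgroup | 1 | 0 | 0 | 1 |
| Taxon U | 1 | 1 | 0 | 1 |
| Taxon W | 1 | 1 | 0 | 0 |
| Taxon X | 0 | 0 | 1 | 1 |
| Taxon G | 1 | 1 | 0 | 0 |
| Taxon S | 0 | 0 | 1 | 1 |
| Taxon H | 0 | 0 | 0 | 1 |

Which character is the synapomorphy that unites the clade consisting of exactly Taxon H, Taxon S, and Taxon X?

Character polarity is set by the outgroup: the derived state is whichever differs from the outgroup's state, so for C1, C4 the derived state is '0', and for the remaining characters it is '1'.
C1: derived state '0' in Taxon H, Taxon S, and Taxon X only — synapomorphy for {Taxon H, Taxon S, Taxon X}.
C2 (derived state '1') is shared by Taxon G, Taxon U, and Taxon W — a synapomorphy uniting that clade.
Only Taxon S and Taxon X show the derived state '1' for C3, supporting them as a clade.
C4 (derived state '0') is shared by Taxon G and Taxon W — a synapomorphy uniting that clade.
Most parsimonious ingroup topology: ((Taxon U,(Taxon W,Taxon G)),((Taxon X,Taxon S),Taxon H)).
The clade {Taxon H, Taxon S, Taxon X} is supported by C1: its derived state '0' occurs in exactly those taxa and in no other taxon (including the outgroup).

C1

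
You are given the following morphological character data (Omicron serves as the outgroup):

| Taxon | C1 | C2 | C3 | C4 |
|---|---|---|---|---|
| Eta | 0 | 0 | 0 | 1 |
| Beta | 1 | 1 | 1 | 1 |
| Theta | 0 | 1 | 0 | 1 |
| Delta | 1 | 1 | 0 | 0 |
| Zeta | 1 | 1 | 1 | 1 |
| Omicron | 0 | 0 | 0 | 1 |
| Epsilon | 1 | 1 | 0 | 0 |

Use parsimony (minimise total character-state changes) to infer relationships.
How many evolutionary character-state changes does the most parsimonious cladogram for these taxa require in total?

4

Character polarity is set by the outgroup: the derived state is whichever differs from the outgroup's state, so for C4 the derived state is '0', and for the remaining characters it is '1'.
Only Beta, Delta, Epsilon, and Zeta show the derived state '1' for C1, supporting them as a clade.
C2 (derived state '1') is shared by Beta, Delta, Epsilon, Theta, and Zeta — a synapomorphy uniting that clade.
Only Beta and Zeta show the derived state '1' for C3, supporting them as a clade.
C4: derived state '0' in Delta and Epsilon only — synapomorphy for {Delta, Epsilon}.
Most parsimonious ingroup topology: ((((Zeta,Beta),(Epsilon,Delta)),Theta),Eta).
Changes per character on this tree: C1: 1; C2: 1; C3: 1; C4: 1.
Total = 4.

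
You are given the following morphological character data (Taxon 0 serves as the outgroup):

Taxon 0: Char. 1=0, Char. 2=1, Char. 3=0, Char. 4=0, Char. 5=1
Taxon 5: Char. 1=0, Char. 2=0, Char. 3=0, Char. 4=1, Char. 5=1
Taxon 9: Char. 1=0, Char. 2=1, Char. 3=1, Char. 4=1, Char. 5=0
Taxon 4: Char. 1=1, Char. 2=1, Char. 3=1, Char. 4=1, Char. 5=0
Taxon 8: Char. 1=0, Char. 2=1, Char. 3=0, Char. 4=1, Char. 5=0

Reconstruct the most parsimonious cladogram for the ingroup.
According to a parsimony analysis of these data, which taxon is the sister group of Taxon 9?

Character polarity is set by the outgroup: the derived state is whichever differs from the outgroup's state, so for Char. 2, Char. 5 the derived state is '0', and for the remaining characters it is '1'.
Char. 1: derived state '1' in Taxon 4 only — an autapomorphy, so it tells us nothing about relationships among taxa.
Char. 2 (derived state '0') is unique to Taxon 5 (autapomorphy; uninformative for grouping).
Char. 3 (derived state '1') is shared by Taxon 4 and Taxon 9 — a synapomorphy uniting that clade.
All ingroup taxa share the derived state '1' for Char. 4; it defines the ingroup but does not resolve relationships within it.
Char. 5: derived state '0' in Taxon 4, Taxon 8, and Taxon 9 only — synapomorphy for {Taxon 4, Taxon 8, Taxon 9}.
Most parsimonious ingroup topology: (Taxon 5,((Taxon 9,Taxon 4),Taxon 8)).
Taxon 9 and Taxon 4 form a cherry on this tree, so they are sister taxa.

Taxon 4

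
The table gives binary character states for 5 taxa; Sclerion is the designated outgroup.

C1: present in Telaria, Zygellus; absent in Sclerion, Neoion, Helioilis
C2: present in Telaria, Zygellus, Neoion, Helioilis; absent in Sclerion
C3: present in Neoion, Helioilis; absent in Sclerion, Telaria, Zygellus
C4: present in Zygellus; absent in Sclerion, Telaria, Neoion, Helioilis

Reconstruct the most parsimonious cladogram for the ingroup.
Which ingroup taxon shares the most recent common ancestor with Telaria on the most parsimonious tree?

The outgroup has state 'absent' for every character, so 'present' is the derived state throughout.
C1: derived state 'present' in Telaria and Zygellus only — synapomorphy for {Telaria, Zygellus}.
All ingroup taxa share the derived state 'present' for C2; it defines the ingroup but does not resolve relationships within it.
C3: derived state 'present' in Helioilis and Neoion only — synapomorphy for {Helioilis, Neoion}.
C4 (derived state 'present') is unique to Zygellus (autapomorphy; uninformative for grouping).
Most parsimonious ingroup topology: ((Telaria,Zygellus),(Neoion,Helioilis)).
Telaria and Zygellus form a cherry on this tree, so they are sister taxa.

Zygellus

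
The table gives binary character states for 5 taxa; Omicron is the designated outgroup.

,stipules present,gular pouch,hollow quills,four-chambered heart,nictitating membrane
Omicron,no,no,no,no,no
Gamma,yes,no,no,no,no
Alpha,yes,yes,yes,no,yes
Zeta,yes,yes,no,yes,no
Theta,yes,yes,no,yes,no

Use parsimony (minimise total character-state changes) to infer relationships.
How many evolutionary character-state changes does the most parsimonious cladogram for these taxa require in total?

5

The outgroup has state 'no' for every character, so 'yes' is the derived state throughout.
All ingroup taxa share the derived state 'yes' for stipules present; it defines the ingroup but does not resolve relationships within it.
gular pouch: derived state 'yes' in Alpha, Theta, and Zeta only — synapomorphy for {Alpha, Theta, Zeta}.
hollow quills (derived state 'yes') is unique to Alpha (autapomorphy; uninformative for grouping).
four-chambered heart (derived state 'yes') is shared by Theta and Zeta — a synapomorphy uniting that clade.
nictitating membrane: derived state 'yes' in Alpha only — an autapomorphy, so it tells us nothing about relationships among taxa.
Most parsimonious ingroup topology: (Gamma,(Alpha,(Zeta,Theta))).
Changes per character on this tree: stipules present: 1; gular pouch: 1; hollow quills: 1; four-chambered heart: 1; nictitating membrane: 1.
Total = 5.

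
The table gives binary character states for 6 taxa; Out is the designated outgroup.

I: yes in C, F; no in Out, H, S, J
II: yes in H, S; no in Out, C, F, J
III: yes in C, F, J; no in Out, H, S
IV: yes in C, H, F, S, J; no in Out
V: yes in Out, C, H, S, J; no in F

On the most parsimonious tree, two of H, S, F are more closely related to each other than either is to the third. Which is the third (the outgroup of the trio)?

Character polarity is set by the outgroup: the derived state is whichever differs from the outgroup's state, so for V the derived state is 'no', and for the remaining characters it is 'yes'.
Only C and F show the derived state 'yes' for I, supporting them as a clade.
II: derived state 'yes' in H and S only — synapomorphy for {H, S}.
III (derived state 'yes') is shared by C, F, and J — a synapomorphy uniting that clade.
All ingroup taxa share the derived state 'yes' for IV; it defines the ingroup but does not resolve relationships within it.
V (derived state 'no') is unique to F (autapomorphy; uninformative for grouping).
Most parsimonious ingroup topology: (((C,F),J),(H,S)).
H and S share a more recent common ancestor with each other than either does with F, so F is the least closely related of the three.

F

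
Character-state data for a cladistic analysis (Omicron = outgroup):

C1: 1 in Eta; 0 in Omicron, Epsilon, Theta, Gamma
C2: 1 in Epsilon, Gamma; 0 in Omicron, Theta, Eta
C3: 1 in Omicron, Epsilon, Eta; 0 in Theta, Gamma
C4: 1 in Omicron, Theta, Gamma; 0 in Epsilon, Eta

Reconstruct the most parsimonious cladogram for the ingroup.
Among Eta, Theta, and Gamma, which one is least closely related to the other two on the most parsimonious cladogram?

Eta

Character polarity is set by the outgroup: the derived state is whichever differs from the outgroup's state, so for C3, C4 the derived state is '0', and for the remaining characters it is '1'.
C1: derived state '1' in Eta only — an autapomorphy, so it tells us nothing about relationships among taxa.
C2 (state '1') occurs in Epsilon and Gamma but conflicts with the nesting implied by the other characters — most parsimoniously interpreted as homoplasy.
Only Gamma and Theta show the derived state '0' for C3, supporting them as a clade.
C4: derived state '0' in Epsilon and Eta only — synapomorphy for {Epsilon, Eta}.
Most parsimonious ingroup topology: ((Epsilon,Eta),(Theta,Gamma)).
Gamma and Theta share a more recent common ancestor with each other than either does with Eta, so Eta is the least closely related of the three.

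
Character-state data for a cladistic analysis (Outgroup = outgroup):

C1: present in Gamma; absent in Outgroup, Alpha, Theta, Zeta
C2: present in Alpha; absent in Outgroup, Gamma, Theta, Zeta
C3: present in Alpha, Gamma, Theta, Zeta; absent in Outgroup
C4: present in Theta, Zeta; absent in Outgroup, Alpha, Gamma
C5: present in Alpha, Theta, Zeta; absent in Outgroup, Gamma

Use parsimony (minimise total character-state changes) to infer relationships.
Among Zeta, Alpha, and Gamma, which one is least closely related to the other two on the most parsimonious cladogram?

The outgroup has state 'absent' for every character, so 'present' is the derived state throughout.
C1 (derived state 'present') is unique to Gamma (autapomorphy; uninformative for grouping).
C2: derived state 'present' in Alpha only — an autapomorphy, so it tells us nothing about relationships among taxa.
All ingroup taxa share the derived state 'present' for C3; it defines the ingroup but does not resolve relationships within it.
Only Theta and Zeta show the derived state 'present' for C4, supporting them as a clade.
C5: derived state 'present' in Alpha, Theta, and Zeta only — synapomorphy for {Alpha, Theta, Zeta}.
Most parsimonious ingroup topology: ((Alpha,(Theta,Zeta)),Gamma).
Zeta and Alpha share a more recent common ancestor with each other than either does with Gamma, so Gamma is the least closely related of the three.

Gamma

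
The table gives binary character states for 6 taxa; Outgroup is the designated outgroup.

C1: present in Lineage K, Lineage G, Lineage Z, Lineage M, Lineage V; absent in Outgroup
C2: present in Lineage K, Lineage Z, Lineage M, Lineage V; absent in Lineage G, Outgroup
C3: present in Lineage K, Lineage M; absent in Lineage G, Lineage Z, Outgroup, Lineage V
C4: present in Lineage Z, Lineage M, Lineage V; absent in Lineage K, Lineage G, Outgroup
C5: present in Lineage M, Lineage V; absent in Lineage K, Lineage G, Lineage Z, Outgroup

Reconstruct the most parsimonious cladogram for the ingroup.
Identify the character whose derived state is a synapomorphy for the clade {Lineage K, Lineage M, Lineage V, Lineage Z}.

C2

The outgroup has state 'absent' for every character, so 'present' is the derived state throughout.
All ingroup taxa share the derived state 'present' for C1; it defines the ingroup but does not resolve relationships within it.
C2: derived state 'present' in Lineage K, Lineage M, Lineage V, and Lineage Z only — synapomorphy for {Lineage K, Lineage M, Lineage V, Lineage Z}.
C3 (state 'present') occurs in Lineage K and Lineage M but conflicts with the nesting implied by the other characters — most parsimoniously interpreted as homoplasy.
C4: derived state 'present' in Lineage M, Lineage V, and Lineage Z only — synapomorphy for {Lineage M, Lineage V, Lineage Z}.
Only Lineage M and Lineage V show the derived state 'present' for C5, supporting them as a clade.
Most parsimonious ingroup topology: ((((Lineage M,Lineage V),Lineage Z),Lineage K),Lineage G).
The clade {Lineage K, Lineage M, Lineage V, Lineage Z} is supported by C2: its derived state 'present' occurs in exactly those taxa and in no other taxon (including the outgroup).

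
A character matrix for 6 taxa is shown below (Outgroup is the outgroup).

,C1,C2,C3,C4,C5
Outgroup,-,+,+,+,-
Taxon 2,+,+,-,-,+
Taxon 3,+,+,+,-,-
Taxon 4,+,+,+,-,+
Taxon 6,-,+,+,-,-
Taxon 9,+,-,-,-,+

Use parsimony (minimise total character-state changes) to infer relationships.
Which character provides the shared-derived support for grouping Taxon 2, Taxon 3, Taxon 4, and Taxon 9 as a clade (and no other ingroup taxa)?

Character polarity is set by the outgroup: the derived state is whichever differs from the outgroup's state, so for C2, C3, C4 the derived state is '-', and for the remaining characters it is '+'.
C1: derived state '+' in Taxon 2, Taxon 3, Taxon 4, and Taxon 9 only — synapomorphy for {Taxon 2, Taxon 3, Taxon 4, Taxon 9}.
C2: derived state '-' in Taxon 9 only — an autapomorphy, so it tells us nothing about relationships among taxa.
C3: derived state '-' in Taxon 2 and Taxon 9 only — synapomorphy for {Taxon 2, Taxon 9}.
All ingroup taxa share the derived state '-' for C4; it defines the ingroup but does not resolve relationships within it.
Only Taxon 2, Taxon 4, and Taxon 9 show the derived state '+' for C5, supporting them as a clade.
Most parsimonious ingroup topology: ((((Taxon 2,Taxon 9),Taxon 4),Taxon 3),Taxon 6).
The clade {Taxon 2, Taxon 3, Taxon 4, Taxon 9} is supported by C1: its derived state '+' occurs in exactly those taxa and in no other taxon (including the outgroup).

C1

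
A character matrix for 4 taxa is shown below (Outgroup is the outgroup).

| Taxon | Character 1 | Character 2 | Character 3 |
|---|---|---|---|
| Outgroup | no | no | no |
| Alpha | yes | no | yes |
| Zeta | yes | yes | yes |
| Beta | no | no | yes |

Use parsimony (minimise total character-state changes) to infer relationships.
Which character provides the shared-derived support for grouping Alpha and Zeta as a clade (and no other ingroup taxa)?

Character 1

The outgroup has state 'no' for every character, so 'yes' is the derived state throughout.
Only Alpha and Zeta show the derived state 'yes' for Character 1, supporting them as a clade.
Character 2: derived state 'yes' in Zeta only — an autapomorphy, so it tells us nothing about relationships among taxa.
Character 3 (derived state 'yes') is shared by all ingroup taxa — unites the whole ingroup.
Most parsimonious ingroup topology: ((Alpha,Zeta),Beta).
The clade {Alpha, Zeta} is supported by Character 1: its derived state 'yes' occurs in exactly those taxa and in no other taxon (including the outgroup).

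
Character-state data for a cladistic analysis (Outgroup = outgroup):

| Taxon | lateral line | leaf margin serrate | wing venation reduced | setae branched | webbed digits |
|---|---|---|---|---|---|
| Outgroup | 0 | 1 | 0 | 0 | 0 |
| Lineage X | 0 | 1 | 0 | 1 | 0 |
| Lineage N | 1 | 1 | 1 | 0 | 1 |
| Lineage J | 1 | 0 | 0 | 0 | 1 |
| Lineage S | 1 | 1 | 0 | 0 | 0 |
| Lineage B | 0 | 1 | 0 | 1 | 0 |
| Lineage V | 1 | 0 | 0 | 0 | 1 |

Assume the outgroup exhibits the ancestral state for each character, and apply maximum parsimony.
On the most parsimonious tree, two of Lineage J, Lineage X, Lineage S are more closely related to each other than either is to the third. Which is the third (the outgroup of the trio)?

Character polarity is set by the outgroup: the derived state is whichever differs from the outgroup's state, so for leaf margin serrate the derived state is '0', and for the remaining characters it is '1'.
lateral line: derived state '1' in Lineage J, Lineage N, Lineage S, and Lineage V only — synapomorphy for {Lineage J, Lineage N, Lineage S, Lineage V}.
leaf margin serrate: derived state '0' in Lineage J and Lineage V only — synapomorphy for {Lineage J, Lineage V}.
wing venation reduced (derived state '1') is unique to Lineage N (autapomorphy; uninformative for grouping).
setae branched: derived state '1' in Lineage B and Lineage X only — synapomorphy for {Lineage B, Lineage X}.
webbed digits: derived state '1' in Lineage J, Lineage N, and Lineage V only — synapomorphy for {Lineage J, Lineage N, Lineage V}.
Most parsimonious ingroup topology: ((Lineage X,Lineage B),((Lineage N,(Lineage J,Lineage V)),Lineage S)).
Lineage S and Lineage J share a more recent common ancestor with each other than either does with Lineage X, so Lineage X is the least closely related of the three.

Lineage X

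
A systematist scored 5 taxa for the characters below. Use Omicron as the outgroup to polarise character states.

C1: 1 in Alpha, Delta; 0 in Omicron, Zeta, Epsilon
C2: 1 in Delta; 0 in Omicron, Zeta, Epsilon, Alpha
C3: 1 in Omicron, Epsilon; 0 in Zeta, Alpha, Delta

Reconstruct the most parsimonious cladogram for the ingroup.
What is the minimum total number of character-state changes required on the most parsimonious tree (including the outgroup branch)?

3

Character polarity is set by the outgroup: the derived state is whichever differs from the outgroup's state, so for C3 the derived state is '0', and for the remaining characters it is '1'.
C1: derived state '1' in Alpha and Delta only — synapomorphy for {Alpha, Delta}.
C2: derived state '1' in Delta only — an autapomorphy, so it tells us nothing about relationships among taxa.
C3: derived state '0' in Alpha, Delta, and Zeta only — synapomorphy for {Alpha, Delta, Zeta}.
Most parsimonious ingroup topology: ((Zeta,(Delta,Alpha)),Epsilon).
Changes per character on this tree: C1: 1; C2: 1; C3: 1.
Total = 3.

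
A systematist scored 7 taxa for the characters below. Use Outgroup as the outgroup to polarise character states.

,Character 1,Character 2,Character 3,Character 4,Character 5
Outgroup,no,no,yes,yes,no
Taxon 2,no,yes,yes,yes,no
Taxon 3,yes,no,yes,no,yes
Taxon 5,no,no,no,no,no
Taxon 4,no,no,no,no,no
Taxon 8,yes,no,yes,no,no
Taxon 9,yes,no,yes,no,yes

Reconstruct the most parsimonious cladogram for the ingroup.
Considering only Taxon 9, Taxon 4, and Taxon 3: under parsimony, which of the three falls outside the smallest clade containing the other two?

Character polarity is set by the outgroup: the derived state is whichever differs from the outgroup's state, so for Character 3, Character 4 the derived state is 'no', and for the remaining characters it is 'yes'.
Character 1: derived state 'yes' in Taxon 3, Taxon 8, and Taxon 9 only — synapomorphy for {Taxon 3, Taxon 8, Taxon 9}.
Character 2: derived state 'yes' in Taxon 2 only — an autapomorphy, so it tells us nothing about relationships among taxa.
Character 3: derived state 'no' in Taxon 4 and Taxon 5 only — synapomorphy for {Taxon 4, Taxon 5}.
Character 4 (derived state 'no') is shared by Taxon 3, Taxon 4, Taxon 5, Taxon 8, and Taxon 9 — a synapomorphy uniting that clade.
Character 5: derived state 'yes' in Taxon 3 and Taxon 9 only — synapomorphy for {Taxon 3, Taxon 9}.
Most parsimonious ingroup topology: (((Taxon 8,(Taxon 9,Taxon 3)),(Taxon 5,Taxon 4)),Taxon 2).
Taxon 3 and Taxon 9 share a more recent common ancestor with each other than either does with Taxon 4, so Taxon 4 is the least closely related of the three.

Taxon 4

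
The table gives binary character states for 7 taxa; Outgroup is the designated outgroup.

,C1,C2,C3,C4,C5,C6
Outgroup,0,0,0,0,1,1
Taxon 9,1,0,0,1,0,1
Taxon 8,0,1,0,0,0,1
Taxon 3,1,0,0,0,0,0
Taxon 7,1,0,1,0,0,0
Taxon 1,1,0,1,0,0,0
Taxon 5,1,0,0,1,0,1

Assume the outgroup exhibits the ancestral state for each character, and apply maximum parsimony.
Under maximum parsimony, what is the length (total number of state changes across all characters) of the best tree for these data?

Character polarity is set by the outgroup: the derived state is whichever differs from the outgroup's state, so for C5, C6 the derived state is '0', and for the remaining characters it is '1'.
C1: derived state '1' in Taxon 1, Taxon 3, Taxon 5, Taxon 7, and Taxon 9 only — synapomorphy for {Taxon 1, Taxon 3, Taxon 5, Taxon 7, Taxon 9}.
C2 (derived state '1') is unique to Taxon 8 (autapomorphy; uninformative for grouping).
C3: derived state '1' in Taxon 1 and Taxon 7 only — synapomorphy for {Taxon 1, Taxon 7}.
Only Taxon 5 and Taxon 9 show the derived state '1' for C4, supporting them as a clade.
C5 (derived state '0') is shared by all ingroup taxa — unites the whole ingroup.
Only Taxon 1, Taxon 3, and Taxon 7 show the derived state '0' for C6, supporting them as a clade.
Most parsimonious ingroup topology: (((Taxon 9,Taxon 5),(Taxon 3,(Taxon 7,Taxon 1))),Taxon 8).
Changes per character on this tree: C1: 1; C2: 1; C3: 1; C4: 1; C5: 1; C6: 1.
Total = 6.

6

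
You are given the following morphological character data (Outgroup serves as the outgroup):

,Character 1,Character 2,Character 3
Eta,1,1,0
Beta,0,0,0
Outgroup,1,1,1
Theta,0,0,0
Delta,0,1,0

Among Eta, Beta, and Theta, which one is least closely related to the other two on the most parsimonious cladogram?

Eta

The outgroup has state '1' for every character, so '0' is the derived state throughout.
Character 1: derived state '0' in Beta, Delta, and Theta only — synapomorphy for {Beta, Delta, Theta}.
Only Beta and Theta show the derived state '0' for Character 2, supporting them as a clade.
All ingroup taxa share the derived state '0' for Character 3; it defines the ingroup but does not resolve relationships within it.
Most parsimonious ingroup topology: (((Theta,Beta),Delta),Eta).
Theta and Beta share a more recent common ancestor with each other than either does with Eta, so Eta is the least closely related of the three.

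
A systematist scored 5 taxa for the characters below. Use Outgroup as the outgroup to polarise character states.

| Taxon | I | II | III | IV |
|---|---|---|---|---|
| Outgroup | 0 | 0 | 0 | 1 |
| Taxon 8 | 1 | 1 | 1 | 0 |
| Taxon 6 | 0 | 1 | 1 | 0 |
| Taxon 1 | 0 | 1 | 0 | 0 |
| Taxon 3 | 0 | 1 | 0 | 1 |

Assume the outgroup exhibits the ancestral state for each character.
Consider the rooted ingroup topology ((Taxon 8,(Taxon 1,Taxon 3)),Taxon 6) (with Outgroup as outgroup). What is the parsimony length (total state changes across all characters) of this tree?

6

Map each character onto ((Taxon 8,(Taxon 1,Taxon 3)),Taxon 6) (rooted by Outgroup) and count the minimum state changes it requires (Fitch parsimony):
I: 1; II: 1; III: 2; IV: 2.
Total tree length = 6.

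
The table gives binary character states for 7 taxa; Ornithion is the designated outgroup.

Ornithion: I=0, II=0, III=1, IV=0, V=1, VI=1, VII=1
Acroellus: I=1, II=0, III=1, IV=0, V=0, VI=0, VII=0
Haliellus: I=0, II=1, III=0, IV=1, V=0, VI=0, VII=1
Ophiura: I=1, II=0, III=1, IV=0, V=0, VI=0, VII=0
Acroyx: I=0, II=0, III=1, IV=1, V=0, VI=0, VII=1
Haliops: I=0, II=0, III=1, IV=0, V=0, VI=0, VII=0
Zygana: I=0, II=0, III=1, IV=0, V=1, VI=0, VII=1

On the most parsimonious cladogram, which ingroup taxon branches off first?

Character polarity is set by the outgroup: the derived state is whichever differs from the outgroup's state, so for III, V, VI, VII the derived state is '0', and for the remaining characters it is '1'.
I: derived state '1' in Acroellus and Ophiura only — synapomorphy for {Acroellus, Ophiura}.
II (derived state '1') is unique to Haliellus (autapomorphy; uninformative for grouping).
III (derived state '0') is unique to Haliellus (autapomorphy; uninformative for grouping).
IV (derived state '1') is shared by Acroyx and Haliellus — a synapomorphy uniting that clade.
V (derived state '0') is shared by Acroellus, Acroyx, Haliellus, Haliops, and Ophiura — a synapomorphy uniting that clade.
VI (derived state '0') is shared by all ingroup taxa — unites the whole ingroup.
VII (derived state '0') is shared by Acroellus, Haliops, and Ophiura — a synapomorphy uniting that clade.
Most parsimonious ingroup topology: ((((Acroellus,Ophiura),Haliops),(Haliellus,Acroyx)),Zygana).
Zygana is sister to the clade containing all other ingroup taxa, so it is the earliest-diverging (most basal) ingroup lineage.

Zygana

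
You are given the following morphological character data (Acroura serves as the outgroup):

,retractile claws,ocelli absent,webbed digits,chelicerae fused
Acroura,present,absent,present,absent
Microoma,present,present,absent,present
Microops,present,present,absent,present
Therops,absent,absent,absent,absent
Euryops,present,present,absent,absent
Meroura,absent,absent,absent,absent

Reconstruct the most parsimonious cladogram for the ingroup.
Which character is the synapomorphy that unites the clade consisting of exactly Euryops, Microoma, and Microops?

ocelli absent

Character polarity is set by the outgroup: the derived state is whichever differs from the outgroup's state, so for retractile claws, webbed digits the derived state is 'absent', and for the remaining characters it is 'present'.
retractile claws: derived state 'absent' in Meroura and Therops only — synapomorphy for {Meroura, Therops}.
ocelli absent (derived state 'present') is shared by Euryops, Microoma, and Microops — a synapomorphy uniting that clade.
webbed digits (derived state 'absent') is shared by all ingroup taxa — unites the whole ingroup.
chelicerae fused (derived state 'present') is shared by Microoma and Microops — a synapomorphy uniting that clade.
Most parsimonious ingroup topology: (((Microoma,Microops),Euryops),(Therops,Meroura)).
The clade {Euryops, Microoma, Microops} is supported by ocelli absent: its derived state 'present' occurs in exactly those taxa and in no other taxon (including the outgroup).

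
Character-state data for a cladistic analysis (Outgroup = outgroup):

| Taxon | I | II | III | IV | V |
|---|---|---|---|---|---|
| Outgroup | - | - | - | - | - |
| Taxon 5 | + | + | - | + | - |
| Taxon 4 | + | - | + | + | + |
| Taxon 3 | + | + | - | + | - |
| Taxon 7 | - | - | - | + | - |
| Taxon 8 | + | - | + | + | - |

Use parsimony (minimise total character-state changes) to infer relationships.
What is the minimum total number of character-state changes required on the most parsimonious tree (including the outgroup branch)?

5

The outgroup has state '-' for every character, so '+' is the derived state throughout.
I (derived state '+') is shared by Taxon 3, Taxon 4, Taxon 5, and Taxon 8 — a synapomorphy uniting that clade.
II: derived state '+' in Taxon 3 and Taxon 5 only — synapomorphy for {Taxon 3, Taxon 5}.
III: derived state '+' in Taxon 4 and Taxon 8 only — synapomorphy for {Taxon 4, Taxon 8}.
All ingroup taxa share the derived state '+' for IV; it defines the ingroup but does not resolve relationships within it.
V (derived state '+') is unique to Taxon 4 (autapomorphy; uninformative for grouping).
Most parsimonious ingroup topology: (((Taxon 5,Taxon 3),(Taxon 4,Taxon 8)),Taxon 7).
Changes per character on this tree: I: 1; II: 1; III: 1; IV: 1; V: 1.
Total = 5.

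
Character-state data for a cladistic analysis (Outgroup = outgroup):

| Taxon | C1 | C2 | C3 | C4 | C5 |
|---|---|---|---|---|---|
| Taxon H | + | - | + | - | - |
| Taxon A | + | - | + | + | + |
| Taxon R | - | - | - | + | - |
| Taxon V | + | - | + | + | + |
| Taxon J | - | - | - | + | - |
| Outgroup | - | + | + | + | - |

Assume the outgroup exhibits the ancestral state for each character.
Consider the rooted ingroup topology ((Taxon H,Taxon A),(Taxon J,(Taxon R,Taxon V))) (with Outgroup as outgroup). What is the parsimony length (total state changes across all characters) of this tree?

8

Map each character onto ((Taxon H,Taxon A),(Taxon J,(Taxon R,Taxon V))) (rooted by Outgroup) and count the minimum state changes it requires (Fitch parsimony):
C1: 2; C2: 1; C3: 2; C4: 1; C5: 2.
Total tree length = 8.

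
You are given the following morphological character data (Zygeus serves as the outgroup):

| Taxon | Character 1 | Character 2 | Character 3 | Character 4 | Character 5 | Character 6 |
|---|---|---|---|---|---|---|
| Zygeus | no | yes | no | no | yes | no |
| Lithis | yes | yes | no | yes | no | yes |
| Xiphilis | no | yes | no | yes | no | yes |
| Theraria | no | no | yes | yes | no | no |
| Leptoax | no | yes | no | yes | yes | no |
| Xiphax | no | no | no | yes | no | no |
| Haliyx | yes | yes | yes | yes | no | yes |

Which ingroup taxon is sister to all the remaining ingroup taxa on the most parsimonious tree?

Leptoax

Character polarity is set by the outgroup: the derived state is whichever differs from the outgroup's state, so for Character 2, Character 5 the derived state is 'no', and for the remaining characters it is 'yes'.
Character 1: derived state 'yes' in Haliyx and Lithis only — synapomorphy for {Haliyx, Lithis}.
Character 2: derived state 'no' in Theraria and Xiphax only — synapomorphy for {Theraria, Xiphax}.
Character 3 groups Haliyx and Theraria, which is incompatible with the clades supported by the remaining characters; treating it as convergent (homoplasy) costs fewer steps than any alternative tree.
Character 4 (derived state 'yes') is shared by all ingroup taxa — unites the whole ingroup.
Only Haliyx, Lithis, Theraria, Xiphax, and Xiphilis show the derived state 'no' for Character 5, supporting them as a clade.
Character 6 (derived state 'yes') is shared by Haliyx, Lithis, and Xiphilis — a synapomorphy uniting that clade.
Most parsimonious ingroup topology: ((((Lithis,Haliyx),Xiphilis),(Theraria,Xiphax)),Leptoax).
Leptoax is sister to the clade containing all other ingroup taxa, so it is the earliest-diverging (most basal) ingroup lineage.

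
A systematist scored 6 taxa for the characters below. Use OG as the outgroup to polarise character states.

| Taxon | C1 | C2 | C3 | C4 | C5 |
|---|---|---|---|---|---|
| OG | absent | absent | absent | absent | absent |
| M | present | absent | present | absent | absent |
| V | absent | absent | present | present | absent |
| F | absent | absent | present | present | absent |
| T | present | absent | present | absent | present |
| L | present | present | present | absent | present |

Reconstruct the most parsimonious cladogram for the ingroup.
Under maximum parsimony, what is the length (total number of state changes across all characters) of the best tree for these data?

5

The outgroup has state 'absent' for every character, so 'present' is the derived state throughout.
Only L, M, and T show the derived state 'present' for C1, supporting them as a clade.
C2 (derived state 'present') is unique to L (autapomorphy; uninformative for grouping).
All ingroup taxa share the derived state 'present' for C3; it defines the ingroup but does not resolve relationships within it.
Only F and V show the derived state 'present' for C4, supporting them as a clade.
Only L and T show the derived state 'present' for C5, supporting them as a clade.
Most parsimonious ingroup topology: ((M,(T,L)),(V,F)).
Changes per character on this tree: C1: 1; C2: 1; C3: 1; C4: 1; C5: 1.
Total = 5.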